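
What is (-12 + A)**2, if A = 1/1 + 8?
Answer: 9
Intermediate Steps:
A = 9 (A = 1 + 8 = 9)
(-12 + A)**2 = (-12 + 9)**2 = (-3)**2 = 9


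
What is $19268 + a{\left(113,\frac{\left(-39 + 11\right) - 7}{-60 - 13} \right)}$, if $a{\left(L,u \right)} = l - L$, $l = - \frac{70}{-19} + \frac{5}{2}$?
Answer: $\frac{728125}{38} \approx 19161.0$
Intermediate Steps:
$l = \frac{235}{38}$ ($l = \left(-70\right) \left(- \frac{1}{19}\right) + 5 \cdot \frac{1}{2} = \frac{70}{19} + \frac{5}{2} = \frac{235}{38} \approx 6.1842$)
$a{\left(L,u \right)} = \frac{235}{38} - L$
$19268 + a{\left(113,\frac{\left(-39 + 11\right) - 7}{-60 - 13} \right)} = 19268 + \left(\frac{235}{38} - 113\right) = 19268 - \frac{4059}{38} = \frac{728125}{38}$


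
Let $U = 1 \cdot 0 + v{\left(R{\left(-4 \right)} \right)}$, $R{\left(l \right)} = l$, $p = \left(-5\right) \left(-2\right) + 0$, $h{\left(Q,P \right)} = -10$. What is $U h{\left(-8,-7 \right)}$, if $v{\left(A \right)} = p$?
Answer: $-100$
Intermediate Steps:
$p = 10$ ($p = 10 + 0 = 10$)
$v{\left(A \right)} = 10$
$U = 10$ ($U = 1 \cdot 0 + 10 = 0 + 10 = 10$)
$U h{\left(-8,-7 \right)} = 10 \left(-10\right) = -100$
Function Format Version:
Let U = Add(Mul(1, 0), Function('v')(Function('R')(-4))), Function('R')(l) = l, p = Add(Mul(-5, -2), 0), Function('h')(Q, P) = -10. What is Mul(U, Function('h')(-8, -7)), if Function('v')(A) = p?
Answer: -100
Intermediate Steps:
p = 10 (p = Add(10, 0) = 10)
Function('v')(A) = 10
U = 10 (U = Add(Mul(1, 0), 10) = Add(0, 10) = 10)
Mul(U, Function('h')(-8, -7)) = Mul(10, -10) = -100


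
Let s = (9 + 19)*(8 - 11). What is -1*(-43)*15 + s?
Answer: 561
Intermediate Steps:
s = -84 (s = 28*(-3) = -84)
-1*(-43)*15 + s = -1*(-43)*15 - 84 = 43*15 - 84 = 645 - 84 = 561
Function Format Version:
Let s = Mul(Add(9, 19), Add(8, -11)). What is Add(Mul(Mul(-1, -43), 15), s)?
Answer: 561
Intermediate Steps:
s = -84 (s = Mul(28, -3) = -84)
Add(Mul(Mul(-1, -43), 15), s) = Add(Mul(Mul(-1, -43), 15), -84) = Add(Mul(43, 15), -84) = Add(645, -84) = 561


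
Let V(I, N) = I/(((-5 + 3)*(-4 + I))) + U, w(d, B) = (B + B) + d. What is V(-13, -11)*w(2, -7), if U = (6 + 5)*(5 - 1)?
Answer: -8898/17 ≈ -523.41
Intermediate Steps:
w(d, B) = d + 2*B (w(d, B) = 2*B + d = d + 2*B)
U = 44 (U = 11*4 = 44)
V(I, N) = 44 + I/(8 - 2*I) (V(I, N) = I/(((-5 + 3)*(-4 + I))) + 44 = I/((-2*(-4 + I))) + 44 = I/(8 - 2*I) + 44 = 44 + I/(8 - 2*I))
V(-13, -11)*w(2, -7) = ((-352 + 87*(-13))/(2*(-4 - 13)))*(2 + 2*(-7)) = ((1/2)*(-352 - 1131)/(-17))*(2 - 14) = ((1/2)*(-1/17)*(-1483))*(-12) = (1483/34)*(-12) = -8898/17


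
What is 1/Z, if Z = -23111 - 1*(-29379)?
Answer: 1/6268 ≈ 0.00015954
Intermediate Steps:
Z = 6268 (Z = -23111 + 29379 = 6268)
1/Z = 1/6268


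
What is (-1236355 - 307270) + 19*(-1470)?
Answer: -1571555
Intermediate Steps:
(-1236355 - 307270) + 19*(-1470) = -1543625 - 27930 = -1571555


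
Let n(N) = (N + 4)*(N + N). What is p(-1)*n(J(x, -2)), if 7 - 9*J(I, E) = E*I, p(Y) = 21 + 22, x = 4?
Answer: 7310/9 ≈ 812.22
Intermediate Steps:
p(Y) = 43
J(I, E) = 7/9 - E*I/9
n(N) = 2*N*(4 + N) (n(N) = (4 + N)*(2*N) = 2*N*(4 + N))
p(-1)*n(J(x, -2)) = 43*(2*(7/9 - ⅑*(-2)*4)*(4 + (7/9 - ⅑*(-2)*4))) = 43*(2*(7/9 + 8/9)*(4 + (7/9 + 8/9))) = 43*(2*(5/3)*(4 + 5/3)) = 43*(2*(5/3)*(17/3)) = 43*(170/9) = 7310/9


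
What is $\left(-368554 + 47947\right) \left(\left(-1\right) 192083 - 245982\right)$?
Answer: $140446705455$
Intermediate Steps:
$\left(-368554 + 47947\right) \left(\left(-1\right) 192083 - 245982\right) = - 320607 \left(-192083 - 245982\right) = \left(-320607\right) \left(-438065\right) = 140446705455$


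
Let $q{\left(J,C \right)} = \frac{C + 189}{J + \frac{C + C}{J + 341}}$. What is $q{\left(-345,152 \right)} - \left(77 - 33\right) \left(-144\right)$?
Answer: $\frac{2667115}{421} \approx 6335.2$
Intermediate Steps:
$q{\left(J,C \right)} = \frac{189 + C}{J + \frac{2 C}{341 + J}}$
$q{\left(-345,152 \right)} - \left(77 - 33\right) \left(-144\right) = \frac{64449 + 189 \left(-345\right) + 341 \cdot 152 + 152 \left(-345\right)}{\left(-345\right)^{2} + 2 \cdot 152 + 341 \left(-345\right)} - \left(77 - 33\right) \left(-144\right) = \frac{64449 - 65205 + 51832 - 52440}{119025 + 304 - 117645} - 44 \left(-144\right) = \frac{1}{1684} \left(-1364\right) - -6336 = \frac{1}{1684} \left(-1364\right) + 6336 = - \frac{341}{421} + 6336 = \frac{2667115}{421}$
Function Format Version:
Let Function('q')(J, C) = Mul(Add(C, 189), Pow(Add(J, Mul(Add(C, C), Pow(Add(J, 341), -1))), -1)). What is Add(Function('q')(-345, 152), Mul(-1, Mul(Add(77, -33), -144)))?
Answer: Rational(2667115, 421) ≈ 6335.2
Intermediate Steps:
Function('q')(J, C) = Mul(Pow(Add(J, Mul(2, C, Pow(Add(341, J), -1))), -1), Add(189, C)) (Function('q')(J, C) = Mul(Add(189, C), Pow(Add(J, Mul(Mul(2, C), Pow(Add(341, J), -1))), -1)) = Mul(Add(189, C), Pow(Add(J, Mul(2, C, Pow(Add(341, J), -1))), -1)) = Mul(Pow(Add(J, Mul(2, C, Pow(Add(341, J), -1))), -1), Add(189, C)))
Add(Function('q')(-345, 152), Mul(-1, Mul(Add(77, -33), -144))) = Add(Mul(Pow(Add(Pow(-345, 2), Mul(2, 152), Mul(341, -345)), -1), Add(64449, Mul(189, -345), Mul(341, 152), Mul(152, -345))), Mul(-1, Mul(Add(77, -33), -144))) = Add(Mul(Pow(Add(119025, 304, -117645), -1), Add(64449, -65205, 51832, -52440)), Mul(-1, Mul(44, -144))) = Add(Mul(Pow(1684, -1), -1364), Mul(-1, -6336)) = Add(Mul(Rational(1, 1684), -1364), 6336) = Add(Rational(-341, 421), 6336) = Rational(2667115, 421)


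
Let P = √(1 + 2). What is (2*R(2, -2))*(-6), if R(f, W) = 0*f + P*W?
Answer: 24*√3 ≈ 41.569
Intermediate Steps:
P = √3 ≈ 1.7320
R(f, W) = W*√3 (R(f, W) = 0*f + √3*W = 0 + W*√3 = W*√3)
(2*R(2, -2))*(-6) = (2*(-2*√3))*(-6) = -4*√3*(-6) = 24*√3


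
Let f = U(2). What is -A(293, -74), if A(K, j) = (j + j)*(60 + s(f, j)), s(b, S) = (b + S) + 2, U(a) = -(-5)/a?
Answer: -1406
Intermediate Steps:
U(a) = 5/a
f = 5/2 ≈ 2.5000
s(b, S) = 2 + S + b (s(b, S) = (S + b) + 2 = 2 + S + b)
A(K, j) = 2*j*(129/2 + j) (A(K, j) = (j + j)*(60 + (2 + j + 5/2)) = (2*j)*(60 + (9/2 + j)) = (2*j)*(129/2 + j) = 2*j*(129/2 + j))
-A(293, -74) = -(-74)*(129 + 2*(-74)) = -(-74)*(129 - 148) = -(-74)*(-19) = -1*1406 = -1406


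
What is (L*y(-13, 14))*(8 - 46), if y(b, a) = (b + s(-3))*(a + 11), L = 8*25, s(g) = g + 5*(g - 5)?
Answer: 10640000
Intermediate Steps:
s(g) = -25 + 6*g (s(g) = g + 5*(-5 + g) = g + (-25 + 5*g) = -25 + 6*g)
L = 200
y(b, a) = (-43 + b)*(11 + a) (y(b, a) = (b + (-25 + 6*(-3)))*(a + 11) = (b + (-25 - 18))*(11 + a) = (b - 43)*(11 + a) = (-43 + b)*(11 + a))
(L*y(-13, 14))*(8 - 46) = (200*(-473 - 43*14 + 11*(-13) + 14*(-13)))*(8 - 46) = (200*(-473 - 602 - 143 - 182))*(-38) = (200*(-1400))*(-38) = -280000*(-38) = 10640000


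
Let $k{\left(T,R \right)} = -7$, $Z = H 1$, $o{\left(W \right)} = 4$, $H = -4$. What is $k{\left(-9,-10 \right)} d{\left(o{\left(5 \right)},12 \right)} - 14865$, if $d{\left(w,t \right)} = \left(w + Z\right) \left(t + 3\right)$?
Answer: $-14865$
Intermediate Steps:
$Z = -4$ ($Z = \left(-4\right) 1 = -4$)
$d{\left(w,t \right)} = \left(-4 + w\right) \left(3 + t\right)$ ($d{\left(w,t \right)} = \left(w - 4\right) \left(t + 3\right) = \left(-4 + w\right) \left(3 + t\right)$)
$k{\left(-9,-10 \right)} d{\left(o{\left(5 \right)},12 \right)} - 14865 = - 7 \left(-12 - 48 + 3 \cdot 4 + 12 \cdot 4\right) - 14865 = - 7 \left(-12 - 48 + 12 + 48\right) - 14865 = \left(-7\right) 0 - 14865 = 0 - 14865 = -14865$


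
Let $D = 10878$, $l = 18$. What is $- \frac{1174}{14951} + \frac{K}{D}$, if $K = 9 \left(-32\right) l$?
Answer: $- \frac{15046126}{27106163} \approx -0.55508$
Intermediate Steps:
$K = -5184$ ($K = 9 \left(-32\right) 18 = \left(-288\right) 18 = -5184$)
$- \frac{1174}{14951} + \frac{K}{D} = - \frac{1174}{14951} - \frac{5184}{10878} = \left(-1174\right) \frac{1}{14951} - \frac{864}{1813} = - \frac{1174}{14951} - \frac{864}{1813} = - \frac{15046126}{27106163}$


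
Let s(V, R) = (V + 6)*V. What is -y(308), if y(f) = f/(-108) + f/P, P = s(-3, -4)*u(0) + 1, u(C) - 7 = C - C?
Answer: 6545/837 ≈ 7.8196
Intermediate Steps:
s(V, R) = V*(6 + V) (s(V, R) = (6 + V)*V = V*(6 + V))
u(C) = 7 (u(C) = 7 + (C - C) = 7 + 0 = 7)
P = -62 (P = -3*(6 - 3)*7 + 1 = -3*3*7 + 1 = -9*7 + 1 = -63 + 1 = -62)
y(f) = -85*f/3348 (y(f) = f/(-108) + f/(-62) = f*(-1/108) + f*(-1/62) = -f/108 - f/62 = -85*f/3348)
-y(308) = -(-85)*308/3348 = -1*(-6545/837) = 6545/837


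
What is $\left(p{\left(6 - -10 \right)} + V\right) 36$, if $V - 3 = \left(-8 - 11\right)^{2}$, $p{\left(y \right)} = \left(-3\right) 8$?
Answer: $12240$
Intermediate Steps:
$p{\left(y \right)} = -24$
$V = 364$ ($V = 3 + \left(-8 - 11\right)^{2} = 3 + \left(-19\right)^{2} = 3 + 361 = 364$)
$\left(p{\left(6 - -10 \right)} + V\right) 36 = \left(-24 + 364\right) 36 = 340 \cdot 36 = 12240$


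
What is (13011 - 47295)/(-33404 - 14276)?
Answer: 8571/11920 ≈ 0.71904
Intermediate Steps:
(13011 - 47295)/(-33404 - 14276) = -34284/(-47680) = -34284*(-1/47680) = 8571/11920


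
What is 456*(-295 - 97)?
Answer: -178752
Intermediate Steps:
456*(-295 - 97) = 456*(-392) = -178752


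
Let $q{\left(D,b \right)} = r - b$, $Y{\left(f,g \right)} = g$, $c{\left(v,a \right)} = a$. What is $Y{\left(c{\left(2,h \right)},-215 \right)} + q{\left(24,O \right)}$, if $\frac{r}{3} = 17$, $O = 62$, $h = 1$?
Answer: $-226$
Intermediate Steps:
$r = 51$ ($r = 3 \cdot 17 = 51$)
$q{\left(D,b \right)} = 51 - b$
$Y{\left(c{\left(2,h \right)},-215 \right)} + q{\left(24,O \right)} = -215 + \left(51 - 62\right) = -215 - 11 = -226$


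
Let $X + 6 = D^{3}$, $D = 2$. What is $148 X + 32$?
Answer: $328$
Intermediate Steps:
$X = 2$ ($X = -6 + 2^{3} = -6 + 8 = 2$)
$148 X + 32 = 148 \cdot 2 + 32 = 296 + 32 = 328$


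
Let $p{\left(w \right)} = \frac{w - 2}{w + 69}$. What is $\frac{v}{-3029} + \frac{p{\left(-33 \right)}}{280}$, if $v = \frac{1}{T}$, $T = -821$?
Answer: $- \frac{2486521}{716200992} \approx -0.0034718$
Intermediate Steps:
$p{\left(w \right)} = \frac{-2 + w}{69 + w}$
$v = - \frac{1}{821}$ ($v = \frac{1}{-821} = - \frac{1}{821} \approx -0.001218$)
$\frac{v}{-3029} + \frac{p{\left(-33 \right)}}{280} = - \frac{1}{821 \left(-3029\right)} + \frac{\frac{1}{69 - 33} \left(-2 - 33\right)}{280} = \left(- \frac{1}{821}\right) \left(- \frac{1}{3029}\right) + \frac{1}{36} \left(-35\right) \frac{1}{280} = \frac{1}{2486809} + \frac{1}{36} \left(-35\right) \frac{1}{280} = \frac{1}{2486809} - \frac{1}{288} = - \frac{2486521}{716200992}$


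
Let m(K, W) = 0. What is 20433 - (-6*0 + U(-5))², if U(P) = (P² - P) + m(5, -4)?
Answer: 19533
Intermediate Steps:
U(P) = P² - P (U(P) = (P² - P) + 0 = P² - P)
20433 - (-6*0 + U(-5))² = 20433 - (-6*0 - 5*(-1 - 5))² = 20433 - (0 - 5*(-6))² = 20433 - (0 + 30)² = 20433 - 1*30² = 20433 - 1*900 = 20433 - 900 = 19533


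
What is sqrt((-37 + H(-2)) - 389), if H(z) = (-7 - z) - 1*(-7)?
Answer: 2*I*sqrt(106) ≈ 20.591*I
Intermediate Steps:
H(z) = -z (H(z) = (-7 - z) + 7 = -z)
sqrt((-37 + H(-2)) - 389) = sqrt((-37 - 1*(-2)) - 389) = sqrt((-37 + 2) - 389) = sqrt(-35 - 389) = sqrt(-424) = 2*I*sqrt(106)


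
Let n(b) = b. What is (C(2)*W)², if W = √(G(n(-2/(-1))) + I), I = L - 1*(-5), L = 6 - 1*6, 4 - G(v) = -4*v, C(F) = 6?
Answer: 612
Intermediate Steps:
G(v) = 4 + 4*v (G(v) = 4 - (-4)*v = 4 + 4*v)
L = 0 (L = 6 - 6 = 0)
I = 5 (I = 0 - 1*(-5) = 0 + 5 = 5)
W = √17 (W = √((4 + 4*(-2/(-1))) + 5) = √((4 + 4*(-2*(-1))) + 5) = √((4 + 4*2) + 5) = √((4 + 8) + 5) = √(12 + 5) = √17 ≈ 4.1231)
(C(2)*W)² = (6*√17)² = 612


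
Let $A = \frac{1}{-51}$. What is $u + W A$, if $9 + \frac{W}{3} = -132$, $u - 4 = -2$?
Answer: $\frac{175}{17} \approx 10.294$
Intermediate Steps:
$u = 2$ ($u = 4 - 2 = 2$)
$W = -423$ ($W = -27 + 3 \left(-132\right) = -27 - 396 = -423$)
$A = - \frac{1}{51} \approx -0.019608$
$u + W A = 2 - - \frac{141}{17} = 2 + \frac{141}{17} = \frac{175}{17}$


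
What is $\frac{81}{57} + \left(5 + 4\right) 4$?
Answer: $\frac{711}{19} \approx 37.421$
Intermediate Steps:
$\frac{81}{57} + \left(5 + 4\right) 4 = 81 \cdot \frac{1}{57} + 9 \cdot 4 = \frac{27}{19} + 36 = \frac{711}{19}$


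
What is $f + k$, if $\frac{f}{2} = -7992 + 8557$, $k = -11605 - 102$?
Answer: $-10577$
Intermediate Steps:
$k = -11707$
$f = 1130$ ($f = 2 \left(-7992 + 8557\right) = 2 \cdot 565 = 1130$)
$f + k = 1130 - 11707 = -10577$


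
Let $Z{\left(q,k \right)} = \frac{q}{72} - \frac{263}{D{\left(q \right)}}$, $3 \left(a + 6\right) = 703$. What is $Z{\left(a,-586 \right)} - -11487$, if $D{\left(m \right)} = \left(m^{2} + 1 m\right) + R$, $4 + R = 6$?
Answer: $\frac{584851577537}{50900184} \approx 11490.0$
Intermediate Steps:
$a = \frac{685}{3}$ ($a = -6 + \frac{1}{3} \cdot 703 = -6 + \frac{703}{3} = \frac{685}{3} \approx 228.33$)
$R = 2$ ($R = -4 + 6 = 2$)
$D{\left(m \right)} = 2 + m + m^{2}$ ($D{\left(m \right)} = \left(m^{2} + 1 m\right) + 2 = \left(m^{2} + m\right) + 2 = \left(m + m^{2}\right) + 2 = 2 + m + m^{2}$)
$Z{\left(q,k \right)} = - \frac{263}{2 + q + q^{2}} + \frac{q}{72}$ ($Z{\left(q,k \right)} = \frac{q}{72} - \frac{263}{2 + q + q^{2}} = - \frac{263}{2 + q + q^{2}} + \frac{q}{72}$)
$Z{\left(a,-586 \right)} - -11487 = \frac{-263 + \frac{1}{72} \cdot \frac{685}{3} \left(2 + \frac{685}{3} + \left(\frac{685}{3}\right)^{2}\right)}{2 + \frac{685}{3} + \left(\frac{685}{3}\right)^{2}} - -11487 = \frac{-263 + \frac{1}{72} \cdot \frac{685}{3} \left(2 + \frac{685}{3} + \frac{469225}{9}\right)}{2 + \frac{685}{3} + \frac{469225}{9}} + 11487 = \frac{-263 + \frac{1}{72} \cdot \frac{685}{3} \cdot \frac{471298}{9}}{\frac{471298}{9}} + 11487 = \frac{9 \left(-263 + \frac{161419565}{972}\right)}{471298} + 11487 = \frac{9}{471298} \cdot \frac{161163929}{972} + 11487 = \frac{161163929}{50900184} + 11487 = \frac{584851577537}{50900184}$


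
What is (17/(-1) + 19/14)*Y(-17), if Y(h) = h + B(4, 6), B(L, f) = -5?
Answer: 2409/7 ≈ 344.14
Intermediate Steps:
Y(h) = -5 + h (Y(h) = h - 5 = -5 + h)
(17/(-1) + 19/14)*Y(-17) = (17/(-1) + 19/14)*(-5 - 17) = (17*(-1) + 19*(1/14))*(-22) = (-17 + 19/14)*(-22) = -219/14*(-22) = 2409/7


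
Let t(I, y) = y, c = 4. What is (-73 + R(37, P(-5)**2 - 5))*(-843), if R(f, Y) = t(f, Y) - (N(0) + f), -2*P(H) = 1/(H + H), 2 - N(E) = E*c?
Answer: 39451557/400 ≈ 98629.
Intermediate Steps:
N(E) = 2 - 4*E (N(E) = 2 - E*4 = 2 - 4*E)
P(H) = -1/(4*H) (P(H) = -1/(2*(H + H)) = -1/(2*H)/2 = -1/(4*H))
R(f, Y) = -2 + Y - f (R(f, Y) = Y - ((2 - 4*0) + f) = Y - ((2 + 0) + f) = Y - (2 + f) = Y + (-2 - f) = -2 + Y - f)
(-73 + R(37, P(-5)**2 - 5))*(-843) = (-73 + (-2 + ((-1/4/(-5))**2 - 5) - 1*37))*(-843) = (-73 + (-2 + ((-1/4*(-1/5))**2 - 5) - 37))*(-843) = (-73 + (-2 + ((1/20)**2 - 5) - 37))*(-843) = (-73 + (-2 + (1/400 - 5) - 37))*(-843) = (-73 + (-2 - 1999/400 - 37))*(-843) = (-73 - 17599/400)*(-843) = -46799/400*(-843) = 39451557/400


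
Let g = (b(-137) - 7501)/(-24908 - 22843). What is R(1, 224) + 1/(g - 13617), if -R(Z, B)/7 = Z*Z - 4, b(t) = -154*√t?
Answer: 1479736281682064107/70463878878140508 - 1225609*I*√137/70463878878140508 ≈ 21.0 - 2.0358e-10*I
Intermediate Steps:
R(Z, B) = 28 - 7*Z² (R(Z, B) = -7*(Z*Z - 4) = -7*(Z² - 4) = -7*(-4 + Z²) = 28 - 7*Z²)
g = 7501/47751 + 14*I*√137/4341 (g = (-154*I*√137 - 7501)/(-24908 - 22843) = (-154*I*√137 - 7501)/(-47751) = (-154*I*√137 - 7501)*(-1/47751) = (-7501 - 154*I*√137)*(-1/47751) = 7501/47751 + 14*I*√137/4341 ≈ 0.15709 + 0.037748*I)
R(1, 224) + 1/(g - 13617) = (28 - 7*1²) + 1/((7501/47751 + 14*I*√137/4341) - 13617) = (28 - 7*1) + 1/(-650217866/47751 + 14*I*√137/4341) = (28 - 7) + 1/(-650217866/47751 + 14*I*√137/4341) = 21 + 1/(-650217866/47751 + 14*I*√137/4341)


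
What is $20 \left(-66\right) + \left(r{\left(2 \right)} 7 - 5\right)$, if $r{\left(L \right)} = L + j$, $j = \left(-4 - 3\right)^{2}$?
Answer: $-968$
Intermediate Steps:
$j = 49$ ($j = \left(-7\right)^{2} = 49$)
$r{\left(L \right)} = 49 + L$ ($r{\left(L \right)} = L + 49 = 49 + L$)
$20 \left(-66\right) + \left(r{\left(2 \right)} 7 - 5\right) = 20 \left(-66\right) - \left(5 - \left(49 + 2\right) 7\right) = -1320 + \left(51 \cdot 7 - 5\right) = -1320 + \left(357 - 5\right) = -1320 + 352 = -968$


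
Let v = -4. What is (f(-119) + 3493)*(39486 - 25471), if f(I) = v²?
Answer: 49178635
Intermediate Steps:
f(I) = 16 (f(I) = (-4)² = 16)
(f(-119) + 3493)*(39486 - 25471) = (16 + 3493)*(39486 - 25471) = 3509*14015 = 49178635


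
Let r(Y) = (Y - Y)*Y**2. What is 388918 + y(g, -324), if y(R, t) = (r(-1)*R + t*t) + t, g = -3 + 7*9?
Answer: 493570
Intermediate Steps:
r(Y) = 0 (r(Y) = 0*Y**2 = 0)
g = 60 (g = -3 + 63 = 60)
y(R, t) = t + t**2 (y(R, t) = (0*R + t*t) + t = (0 + t**2) + t = t**2 + t = t + t**2)
388918 + y(g, -324) = 388918 - 324*(1 - 324) = 388918 - 324*(-323) = 388918 + 104652 = 493570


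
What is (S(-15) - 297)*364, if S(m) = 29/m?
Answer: -1632176/15 ≈ -1.0881e+5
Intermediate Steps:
(S(-15) - 297)*364 = (29/(-15) - 297)*364 = (29*(-1/15) - 297)*364 = (-29/15 - 297)*364 = -4484/15*364 = -1632176/15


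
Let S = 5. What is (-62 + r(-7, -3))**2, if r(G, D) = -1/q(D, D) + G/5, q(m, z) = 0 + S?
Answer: 101124/25 ≈ 4045.0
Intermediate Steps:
q(m, z) = 5 (q(m, z) = 0 + 5 = 5)
r(G, D) = -1/5 + G/5
(-62 + r(-7, -3))**2 = (-62 + (-1/5 + (1/5)*(-7)))**2 = (-62 + (-1/5 - 7/5))**2 = (-62 - 8/5)**2 = (-318/5)**2 = 101124/25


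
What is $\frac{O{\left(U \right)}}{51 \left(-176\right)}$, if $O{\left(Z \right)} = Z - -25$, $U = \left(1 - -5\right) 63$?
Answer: $- \frac{403}{8976} \approx -0.044897$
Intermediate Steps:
$U = 378$ ($U = \left(1 + 5\right) 63 = 6 \cdot 63 = 378$)
$O{\left(Z \right)} = 25 + Z$ ($O{\left(Z \right)} = Z + 25 = 25 + Z$)
$\frac{O{\left(U \right)}}{51 \left(-176\right)} = \frac{25 + 378}{51 \left(-176\right)} = \frac{403}{-8976} = 403 \left(- \frac{1}{8976}\right) = - \frac{403}{8976}$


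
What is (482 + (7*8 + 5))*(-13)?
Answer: -7059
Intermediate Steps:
(482 + (7*8 + 5))*(-13) = (482 + (56 + 5))*(-13) = (482 + 61)*(-13) = 543*(-13) = -7059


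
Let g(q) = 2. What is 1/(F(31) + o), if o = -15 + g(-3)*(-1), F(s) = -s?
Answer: -1/48 ≈ -0.020833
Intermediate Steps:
o = -17 (o = -15 + 2*(-1) = -15 - 2 = -17)
1/(F(31) + o) = 1/(-1*31 - 17) = 1/(-31 - 17) = 1/(-48) = -1/48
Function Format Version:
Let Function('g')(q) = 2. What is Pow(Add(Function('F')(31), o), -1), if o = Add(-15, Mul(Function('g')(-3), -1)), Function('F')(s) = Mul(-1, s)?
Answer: Rational(-1, 48) ≈ -0.020833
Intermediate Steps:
o = -17 (o = Add(-15, Mul(2, -1)) = Add(-15, -2) = -17)
Pow(Add(Function('F')(31), o), -1) = Pow(Add(Mul(-1, 31), -17), -1) = Pow(Add(-31, -17), -1) = Pow(-48, -1) = Rational(-1, 48)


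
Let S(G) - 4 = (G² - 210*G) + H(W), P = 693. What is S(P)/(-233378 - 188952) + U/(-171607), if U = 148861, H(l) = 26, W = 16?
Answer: -120313737773/72474784310 ≈ -1.6601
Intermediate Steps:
S(G) = 30 + G² - 210*G (S(G) = 4 + ((G² - 210*G) + 26) = 4 + (26 + G² - 210*G) = 30 + G² - 210*G)
S(P)/(-233378 - 188952) + U/(-171607) = (30 + 693² - 210*693)/(-233378 - 188952) + 148861/(-171607) = (30 + 480249 - 145530)/(-422330) + 148861*(-1/171607) = 334749*(-1/422330) - 148861/171607 = -334749/422330 - 148861/171607 = -120313737773/72474784310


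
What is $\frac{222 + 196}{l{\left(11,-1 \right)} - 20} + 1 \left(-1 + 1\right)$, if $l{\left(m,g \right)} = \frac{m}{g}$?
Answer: $- \frac{418}{31} \approx -13.484$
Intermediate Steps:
$\frac{222 + 196}{l{\left(11,-1 \right)} - 20} + 1 \left(-1 + 1\right) = \frac{222 + 196}{\frac{11}{-1} - 20} + 1 \left(-1 + 1\right) = \frac{418}{11 \left(-1\right) - 20} + 1 \cdot 0 = \frac{418}{-11 - 20} + 0 = \frac{418}{-31} + 0 = 418 \left(- \frac{1}{31}\right) + 0 = - \frac{418}{31} + 0 = - \frac{418}{31}$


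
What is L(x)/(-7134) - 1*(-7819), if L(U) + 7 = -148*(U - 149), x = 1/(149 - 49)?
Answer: 232327927/29725 ≈ 7815.9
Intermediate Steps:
x = 1/100 ≈ 0.010000
L(U) = 22045 - 148*U (L(U) = -7 - 148*(U - 149) = -7 - 148*(-149 + U) = -7 + (22052 - 148*U) = 22045 - 148*U)
L(x)/(-7134) - 1*(-7819) = (22045 - 148*1/100)/(-7134) - 1*(-7819) = (22045 - 37/25)*(-1/7134) + 7819 = (551088/25)*(-1/7134) + 7819 = -91848/29725 + 7819 = 232327927/29725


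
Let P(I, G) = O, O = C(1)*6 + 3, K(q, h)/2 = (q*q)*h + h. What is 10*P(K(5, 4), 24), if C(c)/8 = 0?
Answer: 30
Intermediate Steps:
C(c) = 0 (C(c) = 8*0 = 0)
K(q, h) = 2*h + 2*h*q**2 (K(q, h) = 2*((q*q)*h + h) = 2*(q**2*h + h) = 2*(h*q**2 + h) = 2*(h + h*q**2) = 2*h + 2*h*q**2)
O = 3 (O = 0*6 + 3 = 0 + 3 = 3)
P(I, G) = 3
10*P(K(5, 4), 24) = 10*3 = 30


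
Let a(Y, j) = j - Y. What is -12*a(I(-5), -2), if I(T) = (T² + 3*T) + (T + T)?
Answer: 24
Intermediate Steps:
I(T) = T² + 5*T (I(T) = (T² + 3*T) + 2*T = T² + 5*T)
-12*a(I(-5), -2) = -12*(-2 - (-5)*(5 - 5)) = -12*(-2 - (-5)*0) = -12*(-2 - 1*0) = -12*(-2 + 0) = -12*(-2) = 24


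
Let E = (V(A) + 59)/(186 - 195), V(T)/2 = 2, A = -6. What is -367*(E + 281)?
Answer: -100558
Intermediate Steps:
V(T) = 4 (V(T) = 2*2 = 4)
E = -7 (E = (4 + 59)/(186 - 195) = 63/(-9) = 63*(-1/9) = -7)
-367*(E + 281) = -367*(-7 + 281) = -367*274 = -100558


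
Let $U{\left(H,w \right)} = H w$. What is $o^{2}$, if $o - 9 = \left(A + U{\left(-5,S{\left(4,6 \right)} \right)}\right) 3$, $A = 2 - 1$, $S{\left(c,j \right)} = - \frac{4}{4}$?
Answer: $729$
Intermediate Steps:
$S{\left(c,j \right)} = -1$ ($S{\left(c,j \right)} = \left(-4\right) \frac{1}{4} = -1$)
$A = 1$
$o = 27$ ($o = 9 + \left(1 - -5\right) 3 = 9 + \left(1 + 5\right) 3 = 9 + 6 \cdot 3 = 9 + 18 = 27$)
$o^{2} = 27^{2} = 729$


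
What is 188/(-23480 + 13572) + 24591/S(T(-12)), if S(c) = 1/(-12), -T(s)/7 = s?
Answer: -730942931/2477 ≈ -2.9509e+5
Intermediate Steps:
T(s) = -7*s
S(c) = -1/12
188/(-23480 + 13572) + 24591/S(T(-12)) = 188/(-23480 + 13572) + 24591/(-1/12) = 188/(-9908) + 24591*(-12) = 188*(-1/9908) - 295092 = -47/2477 - 295092 = -730942931/2477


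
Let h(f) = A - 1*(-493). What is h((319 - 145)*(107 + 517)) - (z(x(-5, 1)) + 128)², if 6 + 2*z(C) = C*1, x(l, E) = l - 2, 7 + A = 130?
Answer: -56585/4 ≈ -14146.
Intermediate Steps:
A = 123 (A = -7 + 130 = 123)
x(l, E) = -2 + l
z(C) = -3 + C/2 (z(C) = -3 + (C*1)/2 = -3 + C/2)
h(f) = 616 (h(f) = 123 - 1*(-493) = 123 + 493 = 616)
h((319 - 145)*(107 + 517)) - (z(x(-5, 1)) + 128)² = 616 - ((-3 + (-2 - 5)/2) + 128)² = 616 - ((-3 + (½)*(-7)) + 128)² = 616 - ((-3 - 7/2) + 128)² = 616 - (-13/2 + 128)² = 616 - (243/2)² = 616 - 1*59049/4 = 616 - 59049/4 = -56585/4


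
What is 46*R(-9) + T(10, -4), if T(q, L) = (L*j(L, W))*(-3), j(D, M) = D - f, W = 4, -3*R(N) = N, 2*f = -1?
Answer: 96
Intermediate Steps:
f = -1/2 (f = (1/2)*(-1) = -1/2 ≈ -0.50000)
R(N) = -N/3
j(D, M) = 1/2 + D (j(D, M) = D - 1*(-1/2) = D + 1/2 = 1/2 + D)
T(q, L) = -3*L*(1/2 + L) (T(q, L) = (L*(1/2 + L))*(-3) = -3*L*(1/2 + L))
46*R(-9) + T(10, -4) = 46*(-1/3*(-9)) - 3/2*(-4)*(1 + 2*(-4)) = 46*3 - 3/2*(-4)*(1 - 8) = 138 - 3/2*(-4)*(-7) = 138 - 42 = 96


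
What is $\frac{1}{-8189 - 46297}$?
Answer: $- \frac{1}{54486} \approx -1.8353 \cdot 10^{-5}$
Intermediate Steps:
$\frac{1}{-8189 - 46297} = \frac{1}{-54486} = - \frac{1}{54486}$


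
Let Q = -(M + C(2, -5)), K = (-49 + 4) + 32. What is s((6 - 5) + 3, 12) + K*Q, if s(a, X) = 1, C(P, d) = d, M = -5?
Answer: -129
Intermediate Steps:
K = -13 (K = -45 + 32 = -13)
Q = 10 (Q = -(-5 - 5) = -1*(-10) = 10)
s((6 - 5) + 3, 12) + K*Q = 1 - 13*10 = 1 - 130 = -129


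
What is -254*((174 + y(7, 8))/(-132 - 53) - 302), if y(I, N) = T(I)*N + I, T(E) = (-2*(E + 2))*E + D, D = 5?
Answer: 13991082/185 ≈ 75628.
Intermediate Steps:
T(E) = 5 + E*(-4 - 2*E) (T(E) = (-2*(E + 2))*E + 5 = (-2*(2 + E))*E + 5 = (-4 - 2*E)*E + 5 = E*(-4 - 2*E) + 5 = 5 + E*(-4 - 2*E))
y(I, N) = I + N*(5 - 4*I - 2*I**2) (y(I, N) = (5 - 4*I - 2*I**2)*N + I = N*(5 - 4*I - 2*I**2) + I = I + N*(5 - 4*I - 2*I**2))
-254*((174 + y(7, 8))/(-132 - 53) - 302) = -254*((174 + (7 - 1*8*(-5 + 2*7**2 + 4*7)))/(-132 - 53) - 302) = -254*((174 + (7 - 1*8*(-5 + 2*49 + 28)))/(-185) - 302) = -254*((174 + (7 - 1*8*(-5 + 98 + 28)))*(-1/185) - 302) = -254*((174 + (7 - 1*8*121))*(-1/185) - 302) = -254*((174 + (7 - 968))*(-1/185) - 302) = -254*((174 - 961)*(-1/185) - 302) = -254*(-787*(-1/185) - 302) = -254*(787/185 - 302) = -254*(-55083/185) = 13991082/185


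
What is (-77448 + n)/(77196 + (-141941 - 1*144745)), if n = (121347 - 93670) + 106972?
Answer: -19067/69830 ≈ -0.27305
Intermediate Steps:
n = 134649 (n = 27677 + 106972 = 134649)
(-77448 + n)/(77196 + (-141941 - 1*144745)) = (-77448 + 134649)/(77196 + (-141941 - 1*144745)) = 57201/(77196 + (-141941 - 144745)) = 57201/(77196 - 286686) = 57201/(-209490) = 57201*(-1/209490) = -19067/69830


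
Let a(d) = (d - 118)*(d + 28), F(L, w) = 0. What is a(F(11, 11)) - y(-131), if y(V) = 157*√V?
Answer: -3304 - 157*I*√131 ≈ -3304.0 - 1796.9*I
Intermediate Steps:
a(d) = (-118 + d)*(28 + d)
a(F(11, 11)) - y(-131) = (-3304 + 0² - 90*0) - 157*√(-131) = (-3304 + 0 + 0) - 157*I*√131 = -3304 - 157*I*√131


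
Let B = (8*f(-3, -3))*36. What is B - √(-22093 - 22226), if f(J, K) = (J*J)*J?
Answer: -7776 - I*√44319 ≈ -7776.0 - 210.52*I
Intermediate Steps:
f(J, K) = J³ (f(J, K) = J²*J = J³)
B = -7776 (B = (8*(-3)³)*36 = (8*(-27))*36 = -216*36 = -7776)
B - √(-22093 - 22226) = -7776 - √(-22093 - 22226) = -7776 - √(-44319) = -7776 - I*√44319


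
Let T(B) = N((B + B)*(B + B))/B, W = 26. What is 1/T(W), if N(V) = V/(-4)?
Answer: -1/26 ≈ -0.038462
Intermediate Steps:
N(V) = -V/4 (N(V) = V*(-¼) = -V/4)
T(B) = -B (T(B) = (-(B + B)*(B + B)/4)/B = (-2*B*2*B/4)/B = (-B²)/B = -B)
1/T(W) = 1/(-1*26) = 1/(-26) = -1/26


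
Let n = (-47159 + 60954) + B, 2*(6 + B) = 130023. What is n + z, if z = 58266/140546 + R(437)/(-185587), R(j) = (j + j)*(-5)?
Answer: 89365438996131/1134065674 ≈ 78801.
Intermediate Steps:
B = 130011/2 (B = -6 + (½)*130023 = -6 + 130023/2 = 130011/2 ≈ 65006.)
R(j) = -10*j (R(j) = (2*j)*(-5) = -10*j)
n = 157601/2 (n = (-47159 + 60954) + 130011/2 = 13795 + 130011/2 = 157601/2 ≈ 78801.)
z = 248426047/567032837 (z = 58266/140546 - 10*437/(-185587) = 58266*(1/140546) - 4370*(-1/185587) = 29133/70273 + 190/8069 = 248426047/567032837 ≈ 0.43812)
n + z = 157601/2 + 248426047/567032837 = 89365438996131/1134065674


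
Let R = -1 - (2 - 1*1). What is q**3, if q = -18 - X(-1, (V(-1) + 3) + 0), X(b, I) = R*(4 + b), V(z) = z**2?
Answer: -1728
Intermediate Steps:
R = -2 (R = -1 - (2 - 1) = -1 - 1*1 = -1 - 1 = -2)
X(b, I) = -8 - 2*b (X(b, I) = -2*(4 + b) = -8 - 2*b)
q = -12 (q = -18 - (-8 - 2*(-1)) = -18 - (-8 + 2) = -18 - 1*(-6) = -18 + 6 = -12)
q**3 = (-12)**3 = -1728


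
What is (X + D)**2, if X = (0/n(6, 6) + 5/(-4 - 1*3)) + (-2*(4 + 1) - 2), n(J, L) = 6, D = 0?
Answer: 7921/49 ≈ 161.65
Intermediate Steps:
X = -89/7 (X = (0/6 + 5/(-4 - 1*3)) + (-2*(4 + 1) - 2) = (0*(1/6) + 5/(-4 - 3)) + (-2*5 - 2) = (0 + 5/(-7)) + (-10 - 2) = (0 + 5*(-1/7)) - 12 = (0 - 5/7) - 12 = -5/7 - 12 = -89/7 ≈ -12.714)
(X + D)**2 = (-89/7 + 0)**2 = (-89/7)**2 = 7921/49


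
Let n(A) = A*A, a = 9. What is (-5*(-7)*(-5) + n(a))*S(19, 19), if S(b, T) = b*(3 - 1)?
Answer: -3572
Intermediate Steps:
n(A) = A²
S(b, T) = 2*b (S(b, T) = b*2 = 2*b)
(-5*(-7)*(-5) + n(a))*S(19, 19) = (-5*(-7)*(-5) + 9²)*(2*19) = (35*(-5) + 81)*38 = (-175 + 81)*38 = -94*38 = -3572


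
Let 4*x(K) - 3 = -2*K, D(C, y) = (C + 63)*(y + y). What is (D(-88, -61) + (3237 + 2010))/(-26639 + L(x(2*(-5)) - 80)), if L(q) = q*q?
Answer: -132752/338015 ≈ -0.39274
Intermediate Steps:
D(C, y) = 2*y*(63 + C) (D(C, y) = (63 + C)*(2*y) = 2*y*(63 + C))
x(K) = ¾ - K/2 (x(K) = ¾ + (-2*K)/4 = ¾ - K/2)
L(q) = q²
(D(-88, -61) + (3237 + 2010))/(-26639 + L(x(2*(-5)) - 80)) = (2*(-61)*(63 - 88) + (3237 + 2010))/(-26639 + ((¾ - (-5)) - 80)²) = (2*(-61)*(-25) + 5247)/(-26639 + ((¾ - ½*(-10)) - 80)²) = (3050 + 5247)/(-26639 + ((¾ + 5) - 80)²) = 8297/(-26639 + (23/4 - 80)²) = 8297/(-26639 + (-297/4)²) = 8297/(-26639 + 88209/16) = 8297/(-338015/16) = 8297*(-16/338015) = -132752/338015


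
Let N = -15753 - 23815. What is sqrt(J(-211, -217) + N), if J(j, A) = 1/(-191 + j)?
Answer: I*sqrt(6394347474)/402 ≈ 198.92*I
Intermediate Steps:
N = -39568
sqrt(J(-211, -217) + N) = sqrt(1/(-191 - 211) - 39568) = sqrt(1/(-402) - 39568) = sqrt(-1/402 - 39568) = sqrt(-15906337/402) = I*sqrt(6394347474)/402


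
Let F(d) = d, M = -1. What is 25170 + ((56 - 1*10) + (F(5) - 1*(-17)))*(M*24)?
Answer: 23538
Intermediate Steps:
25170 + ((56 - 1*10) + (F(5) - 1*(-17)))*(M*24) = 25170 + ((56 - 1*10) + (5 - 1*(-17)))*(-1*24) = 25170 + ((56 - 10) + (5 + 17))*(-24) = 25170 + (46 + 22)*(-24) = 25170 + 68*(-24) = 25170 - 1632 = 23538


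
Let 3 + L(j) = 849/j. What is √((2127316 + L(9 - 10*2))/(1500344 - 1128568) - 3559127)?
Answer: I*√37732152358978/3256 ≈ 1886.6*I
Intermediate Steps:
L(j) = -3 + 849/j
√((2127316 + L(9 - 10*2))/(1500344 - 1128568) - 3559127) = √((2127316 + (-3 + 849/(9 - 10*2)))/(1500344 - 1128568) - 3559127) = √((2127316 + (-3 + 849/(9 - 20)))/371776 - 3559127) = √((2127316 + (-3 + 849/(-11)))*(1/371776) - 3559127) = √((2127316 + (-3 + 849*(-1/11)))*(1/371776) - 3559127) = √((2127316 + (-3 - 849/11))*(1/371776) - 3559127) = √((2127316 - 882/11)*(1/371776) - 3559127) = √((23399594/11)*(1/371776) - 3559127) = √(74521/13024 - 3559127) = √(-46353995527/13024) = I*√37732152358978/3256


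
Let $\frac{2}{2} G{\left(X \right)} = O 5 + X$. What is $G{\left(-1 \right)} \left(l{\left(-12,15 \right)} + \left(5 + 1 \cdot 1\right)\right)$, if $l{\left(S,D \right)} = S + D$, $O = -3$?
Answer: $-144$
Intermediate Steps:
$G{\left(X \right)} = -15 + X$ ($G{\left(X \right)} = \left(-3\right) 5 + X = -15 + X$)
$l{\left(S,D \right)} = D + S$
$G{\left(-1 \right)} \left(l{\left(-12,15 \right)} + \left(5 + 1 \cdot 1\right)\right) = \left(-15 - 1\right) \left(\left(15 - 12\right) + \left(5 + 1 \cdot 1\right)\right) = - 16 \left(3 + \left(5 + 1\right)\right) = - 16 \left(3 + 6\right) = \left(-16\right) 9 = -144$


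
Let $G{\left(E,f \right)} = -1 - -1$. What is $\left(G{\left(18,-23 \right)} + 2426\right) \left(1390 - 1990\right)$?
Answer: $-1455600$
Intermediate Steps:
$G{\left(E,f \right)} = 0$ ($G{\left(E,f \right)} = -1 + 1 = 0$)
$\left(G{\left(18,-23 \right)} + 2426\right) \left(1390 - 1990\right) = \left(0 + 2426\right) \left(1390 - 1990\right) = 2426 \left(-600\right) = -1455600$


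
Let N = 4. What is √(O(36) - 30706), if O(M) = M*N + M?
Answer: I*√30526 ≈ 174.72*I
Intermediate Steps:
O(M) = 5*M (O(M) = M*4 + M = 4*M + M = 5*M)
√(O(36) - 30706) = √(5*36 - 30706) = √(180 - 30706) = √(-30526) = I*√30526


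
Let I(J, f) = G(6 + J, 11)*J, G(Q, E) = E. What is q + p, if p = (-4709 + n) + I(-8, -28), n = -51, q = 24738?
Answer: 19890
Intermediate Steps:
I(J, f) = 11*J
p = -4848 (p = (-4709 - 51) + 11*(-8) = -4760 - 88 = -4848)
q + p = 24738 - 4848 = 19890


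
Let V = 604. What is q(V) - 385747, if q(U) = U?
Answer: -385143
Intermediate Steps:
q(V) - 385747 = 604 - 385747 = -385143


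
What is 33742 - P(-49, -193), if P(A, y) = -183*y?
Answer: -1577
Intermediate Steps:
33742 - P(-49, -193) = 33742 - (-183)*(-193) = 33742 - 1*35319 = 33742 - 35319 = -1577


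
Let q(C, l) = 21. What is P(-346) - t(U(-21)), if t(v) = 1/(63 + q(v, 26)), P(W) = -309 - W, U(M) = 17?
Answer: 3107/84 ≈ 36.988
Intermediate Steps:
t(v) = 1/84 (t(v) = 1/(63 + 21) = 1/84)
P(-346) - t(U(-21)) = (-309 - 1*(-346)) - 1*1/84 = (-309 + 346) - 1/84 = 37 - 1/84 = 3107/84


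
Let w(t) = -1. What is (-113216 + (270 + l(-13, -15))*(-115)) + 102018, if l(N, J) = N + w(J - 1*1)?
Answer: -40638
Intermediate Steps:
l(N, J) = -1 + N (l(N, J) = N - 1 = -1 + N)
(-113216 + (270 + l(-13, -15))*(-115)) + 102018 = (-113216 + (270 + (-1 - 13))*(-115)) + 102018 = (-113216 + (270 - 14)*(-115)) + 102018 = (-113216 + 256*(-115)) + 102018 = (-113216 - 29440) + 102018 = -142656 + 102018 = -40638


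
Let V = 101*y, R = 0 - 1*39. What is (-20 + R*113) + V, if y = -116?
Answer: -16143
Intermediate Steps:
R = -39 (R = 0 - 39 = -39)
V = -11716 (V = 101*(-116) = -11716)
(-20 + R*113) + V = (-20 - 39*113) - 11716 = (-20 - 4407) - 11716 = -4427 - 11716 = -16143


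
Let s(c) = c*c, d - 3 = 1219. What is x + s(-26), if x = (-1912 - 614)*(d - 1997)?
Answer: 1958326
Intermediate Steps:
d = 1222 (d = 3 + 1219 = 1222)
s(c) = c²
x = 1957650 (x = (-1912 - 614)*(1222 - 1997) = -2526*(-775) = 1957650)
x + s(-26) = 1957650 + (-26)² = 1957650 + 676 = 1958326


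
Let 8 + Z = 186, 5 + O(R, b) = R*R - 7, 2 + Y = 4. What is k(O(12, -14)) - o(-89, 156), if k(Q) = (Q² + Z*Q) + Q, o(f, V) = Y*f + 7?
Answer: 41223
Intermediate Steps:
Y = 2 (Y = -2 + 4 = 2)
O(R, b) = -12 + R² (O(R, b) = -5 + (R*R - 7) = -5 + (R² - 7) = -5 + (-7 + R²) = -12 + R²)
o(f, V) = 7 + 2*f (o(f, V) = 2*f + 7 = 7 + 2*f)
Z = 178 (Z = -8 + 186 = 178)
k(Q) = Q² + 179*Q (k(Q) = (Q² + 178*Q) + Q = Q² + 179*Q)
k(O(12, -14)) - o(-89, 156) = (-12 + 12²)*(179 + (-12 + 12²)) - (7 + 2*(-89)) = (-12 + 144)*(179 + (-12 + 144)) - (7 - 178) = 132*(179 + 132) - 1*(-171) = 132*311 + 171 = 41052 + 171 = 41223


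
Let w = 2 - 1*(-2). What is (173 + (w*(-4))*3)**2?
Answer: 15625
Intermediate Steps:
w = 4 (w = 2 + 2 = 4)
(173 + (w*(-4))*3)**2 = (173 + (4*(-4))*3)**2 = (173 - 16*3)**2 = (173 - 48)**2 = 125**2 = 15625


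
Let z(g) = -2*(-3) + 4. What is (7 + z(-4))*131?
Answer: 2227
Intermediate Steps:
z(g) = 10 (z(g) = 6 + 4 = 10)
(7 + z(-4))*131 = (7 + 10)*131 = 17*131 = 2227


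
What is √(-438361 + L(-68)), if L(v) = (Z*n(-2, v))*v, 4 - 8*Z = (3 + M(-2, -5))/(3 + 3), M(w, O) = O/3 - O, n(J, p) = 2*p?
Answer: I*√3914615/3 ≈ 659.51*I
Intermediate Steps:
M(w, O) = -2*O/3 (M(w, O) = O*(⅓) - O = O/3 - O = -2*O/3)
Z = 53/144 (Z = ½ - (3 - ⅔*(-5))/(8*(3 + 3)) = ½ - (3 + 10/3)/(8*6) = ½ - 19/(24*6) = ½ - ⅛*19/18 = ½ - 19/144 = 53/144 ≈ 0.36806)
L(v) = 53*v²/72 (L(v) = (53*(2*v)/144)*v = (53*v/72)*v = 53*v²/72)
√(-438361 + L(-68)) = √(-438361 + (53/72)*(-68)²) = √(-438361 + (53/72)*4624) = √(-438361 + 30634/9) = √(-3914615/9) = I*√3914615/3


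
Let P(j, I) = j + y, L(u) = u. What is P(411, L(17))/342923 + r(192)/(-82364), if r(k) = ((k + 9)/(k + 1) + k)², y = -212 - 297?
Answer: -68043801149365/150297107421004 ≈ -0.45273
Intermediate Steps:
y = -509
r(k) = (k + (9 + k)/(1 + k))² (r(k) = ((9 + k)/(1 + k) + k)² = (k + (9 + k)/(1 + k))²)
P(j, I) = -509 + j (P(j, I) = j - 509 = -509 + j)
P(411, L(17))/342923 + r(192)/(-82364) = (-509 + 411)/342923 + ((9 + 192² + 2*192)²/(1 + 192)²)/(-82364) = -98*1/342923 + ((9 + 36864 + 384)²/193²)*(-1/82364) = -14/48989 + ((1/37249)*37257²)*(-1/82364) = -14/48989 + ((1/37249)*1388084049)*(-1/82364) = -14/48989 + (1388084049/37249)*(-1/82364) = -14/48989 - 1388084049/3067976636 = -68043801149365/150297107421004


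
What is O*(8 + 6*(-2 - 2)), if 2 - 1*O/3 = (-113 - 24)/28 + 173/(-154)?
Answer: -29628/77 ≈ -384.78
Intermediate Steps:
O = 7407/308 (O = 6 - 3*((-113 - 24)/28 + 173/(-154)) = 6 - 3*(-137*1/28 + 173*(-1/154)) = 6 - 3*(-137/28 - 173/154) = 6 - 3*(-1853/308) = 6 + 5559/308 = 7407/308 ≈ 24.049)
O*(8 + 6*(-2 - 2)) = 7407*(8 + 6*(-2 - 2))/308 = 7407*(8 + 6*(-4))/308 = 7407*(8 - 24)/308 = (7407/308)*(-16) = -29628/77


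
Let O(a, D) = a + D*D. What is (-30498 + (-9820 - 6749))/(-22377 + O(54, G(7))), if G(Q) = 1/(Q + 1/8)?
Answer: 152920683/72527363 ≈ 2.1085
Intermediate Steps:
G(Q) = 1/(⅛ + Q) (G(Q) = 1/(Q + ⅛) = 1/(⅛ + Q))
O(a, D) = a + D²
(-30498 + (-9820 - 6749))/(-22377 + O(54, G(7))) = (-30498 + (-9820 - 6749))/(-22377 + (54 + (8/(1 + 8*7))²)) = (-30498 - 16569)/(-22377 + (54 + (8/(1 + 56))²)) = -47067/(-22377 + (54 + (8/57)²)) = -47067/(-22377 + (54 + 64/3249)) = -47067/(-22377 + 175510/3249) = -47067/(-72527363/3249) = -47067*(-3249/72527363) = 152920683/72527363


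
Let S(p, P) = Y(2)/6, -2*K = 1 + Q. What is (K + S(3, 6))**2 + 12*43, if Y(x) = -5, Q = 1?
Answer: 18697/36 ≈ 519.36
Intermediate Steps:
K = -1 (K = -(1 + 1)/2 = -1/2*2 = -1)
S(p, P) = -5/6
(K + S(3, 6))**2 + 12*43 = (-1 - 5/6)**2 + 12*43 = (-11/6)**2 + 516 = 121/36 + 516 = 18697/36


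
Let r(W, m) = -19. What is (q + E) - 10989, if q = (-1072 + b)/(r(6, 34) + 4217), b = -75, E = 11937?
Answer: 3978557/4198 ≈ 947.73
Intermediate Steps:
q = -1147/4198 (q = (-1072 - 75)/(-19 + 4217) = -1147/4198 ≈ -0.27323)
(q + E) - 10989 = (-1147/4198 + 11937) - 10989 = 50110379/4198 - 10989 = 3978557/4198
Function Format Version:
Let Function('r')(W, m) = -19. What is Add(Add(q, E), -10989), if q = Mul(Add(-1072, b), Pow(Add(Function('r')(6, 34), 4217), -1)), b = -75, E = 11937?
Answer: Rational(3978557, 4198) ≈ 947.73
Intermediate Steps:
q = Rational(-1147, 4198) (q = Mul(Add(-1072, -75), Pow(Add(-19, 4217), -1)) = Mul(-1147, Pow(4198, -1)) = Mul(-1147, Rational(1, 4198)) = Rational(-1147, 4198) ≈ -0.27323)
Add(Add(q, E), -10989) = Add(Add(Rational(-1147, 4198), 11937), -10989) = Add(Rational(50110379, 4198), -10989) = Rational(3978557, 4198)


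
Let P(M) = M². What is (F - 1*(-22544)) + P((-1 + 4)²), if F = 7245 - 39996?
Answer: -10126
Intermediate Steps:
F = -32751
(F - 1*(-22544)) + P((-1 + 4)²) = (-32751 - 1*(-22544)) + ((-1 + 4)²)² = (-32751 + 22544) + (3²)² = -10207 + 9² = -10207 + 81 = -10126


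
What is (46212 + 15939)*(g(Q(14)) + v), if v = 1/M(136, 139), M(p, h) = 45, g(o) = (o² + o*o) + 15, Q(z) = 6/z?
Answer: 703010678/735 ≈ 9.5648e+5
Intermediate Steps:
g(o) = 15 + 2*o² (g(o) = (o² + o²) + 15 = 2*o² + 15 = 15 + 2*o²)
v = 1/45 ≈ 0.022222
(46212 + 15939)*(g(Q(14)) + v) = (46212 + 15939)*((15 + 2*(6/14)²) + 1/45) = 62151*((15 + 2*(6*(1/14))²) + 1/45) = 62151*((15 + 2*(3/7)²) + 1/45) = 62151*((15 + 2*(9/49)) + 1/45) = 62151*((15 + 18/49) + 1/45) = 62151*(753/49 + 1/45) = 62151*(33934/2205) = 703010678/735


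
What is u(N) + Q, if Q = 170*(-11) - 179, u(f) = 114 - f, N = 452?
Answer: -2387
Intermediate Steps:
Q = -2049 (Q = -1870 - 179 = -2049)
u(N) + Q = (114 - 1*452) - 2049 = (114 - 452) - 2049 = -338 - 2049 = -2387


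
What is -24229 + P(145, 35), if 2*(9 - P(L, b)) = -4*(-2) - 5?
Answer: -48443/2 ≈ -24222.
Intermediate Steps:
P(L, b) = 15/2 (P(L, b) = 9 - (-4*(-2) - 5)/2 = 9 - (8 - 5)/2 = 9 - 1/2*3 = 9 - 3/2 = 15/2)
-24229 + P(145, 35) = -24229 + 15/2 = -48443/2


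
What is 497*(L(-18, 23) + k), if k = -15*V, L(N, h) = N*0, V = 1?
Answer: -7455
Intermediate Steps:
L(N, h) = 0
k = -15 (k = -15*1 = -15)
497*(L(-18, 23) + k) = 497*(0 - 15) = 497*(-15) = -7455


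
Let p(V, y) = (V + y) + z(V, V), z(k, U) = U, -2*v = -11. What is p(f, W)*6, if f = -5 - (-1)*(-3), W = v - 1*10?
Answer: -123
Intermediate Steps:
v = 11/2 (v = -½*(-11) = 11/2 ≈ 5.5000)
W = -9/2 (W = 11/2 - 1*10 = 11/2 - 10 = -9/2 ≈ -4.5000)
f = -8 (f = -5 - 1*3 = -5 - 3 = -8)
p(V, y) = y + 2*V (p(V, y) = (V + y) + V = y + 2*V)
p(f, W)*6 = (-9/2 + 2*(-8))*6 = (-9/2 - 16)*6 = -41/2*6 = -123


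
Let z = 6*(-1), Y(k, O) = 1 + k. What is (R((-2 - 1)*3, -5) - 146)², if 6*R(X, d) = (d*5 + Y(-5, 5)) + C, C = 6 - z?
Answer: 797449/36 ≈ 22151.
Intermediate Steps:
z = -6
C = 12 (C = 6 - 1*(-6) = 6 + 6 = 12)
R(X, d) = 4/3 + 5*d/6 (R(X, d) = ((d*5 + (1 - 5)) + 12)/6 = ((5*d - 4) + 12)/6 = ((-4 + 5*d) + 12)/6 = (8 + 5*d)/6 = 4/3 + 5*d/6)
(R((-2 - 1)*3, -5) - 146)² = ((4/3 + (⅚)*(-5)) - 146)² = ((4/3 - 25/6) - 146)² = (-17/6 - 146)² = (-893/6)² = 797449/36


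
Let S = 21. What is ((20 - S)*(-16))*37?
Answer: 592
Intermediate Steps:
((20 - S)*(-16))*37 = ((20 - 1*21)*(-16))*37 = ((20 - 21)*(-16))*37 = -1*(-16)*37 = 16*37 = 592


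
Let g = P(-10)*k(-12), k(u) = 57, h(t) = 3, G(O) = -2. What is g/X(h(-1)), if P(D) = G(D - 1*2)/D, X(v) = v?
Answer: 19/5 ≈ 3.8000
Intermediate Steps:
P(D) = -2/D
g = 57/5 (g = -2/(-10)*57 = -2*(-⅒)*57 = (⅕)*57 = 57/5 ≈ 11.400)
g/X(h(-1)) = (57/5)/3 = (57/5)*(⅓) = 19/5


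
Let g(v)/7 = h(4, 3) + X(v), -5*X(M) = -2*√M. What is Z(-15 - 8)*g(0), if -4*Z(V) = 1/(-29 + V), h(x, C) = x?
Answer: 7/52 ≈ 0.13462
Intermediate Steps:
Z(V) = -1/(4*(-29 + V))
X(M) = 2*√M/5 (X(M) = -(-2)*√M/5 = 2*√M/5)
g(v) = 28 + 14*√v/5 (g(v) = 7*(4 + 2*√v/5) = 28 + 14*√v/5)
Z(-15 - 8)*g(0) = (-1/(-116 + 4*(-15 - 8)))*(28 + 14*√0/5) = (-1/(-116 + 4*(-23)))*(28 + (14/5)*0) = (-1/(-116 - 92))*(28 + 0) = -1/(-208)*28 = -1*(-1/208)*28 = (1/208)*28 = 7/52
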